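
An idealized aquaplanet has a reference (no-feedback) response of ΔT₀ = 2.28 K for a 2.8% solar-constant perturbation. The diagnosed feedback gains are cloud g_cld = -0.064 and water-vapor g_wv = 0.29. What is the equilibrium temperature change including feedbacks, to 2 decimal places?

Total gain g = -0.064 + 0.29 = 0.226.
Amplification A = 1/(1 − 0.226) = 1.292.
ΔT = 2.28 × 1.292 = 2.95 K.

2.95 K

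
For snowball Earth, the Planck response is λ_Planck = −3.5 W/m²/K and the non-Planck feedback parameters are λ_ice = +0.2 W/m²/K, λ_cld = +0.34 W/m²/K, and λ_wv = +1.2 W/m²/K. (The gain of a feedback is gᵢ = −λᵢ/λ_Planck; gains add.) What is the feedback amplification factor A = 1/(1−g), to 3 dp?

Convert to gains: g_ice = 0.2/3.5 = 0.05714; g_cld = 0.34/3.5 = 0.09714; g_wv = 1.2/3.5 = 0.3429.
Total gain g = 0.49718.
A = 1/(1 − 0.49718) = 1.989.

1.989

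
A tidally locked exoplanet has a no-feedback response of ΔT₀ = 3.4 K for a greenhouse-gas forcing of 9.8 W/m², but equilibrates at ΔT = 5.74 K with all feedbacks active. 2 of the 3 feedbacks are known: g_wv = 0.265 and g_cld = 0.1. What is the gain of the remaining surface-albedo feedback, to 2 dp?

Amplification A = ΔT/ΔT₀ = 5.74/3.4 = 1.688.
Total gain g = 1 − 1/A = 1 − 1/1.688 = 0.4076.
Known gains sum to 0.265 + 0.1 = 0.365.
g_alb = 0.4076 − 0.365 = 0.04.

0.04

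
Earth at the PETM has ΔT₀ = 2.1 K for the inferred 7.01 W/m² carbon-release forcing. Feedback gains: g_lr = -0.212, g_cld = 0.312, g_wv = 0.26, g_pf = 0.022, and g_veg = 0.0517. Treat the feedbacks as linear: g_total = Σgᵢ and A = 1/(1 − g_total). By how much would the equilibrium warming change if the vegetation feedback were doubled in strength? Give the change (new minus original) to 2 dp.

Original: g = 0.4337, ΔT = 2.1/(1−0.4337) = 3.7083 K.
With doubled vegetation: g' = 0.4854, ΔT' = 2.1/(1−0.4854) = 4.0808 K.
Change = 4.0808 − 3.7083 = 0.37 K.

0.37 K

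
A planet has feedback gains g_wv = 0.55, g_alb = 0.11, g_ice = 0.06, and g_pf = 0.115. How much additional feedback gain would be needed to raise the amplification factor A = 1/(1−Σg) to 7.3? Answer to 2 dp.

Current total gain = 0.835.
Target gain for A = 7.3: g* = 1 − 1/7.3 = 0.863.
Additional gain needed = 0.863 − 0.835 = 0.03.

0.03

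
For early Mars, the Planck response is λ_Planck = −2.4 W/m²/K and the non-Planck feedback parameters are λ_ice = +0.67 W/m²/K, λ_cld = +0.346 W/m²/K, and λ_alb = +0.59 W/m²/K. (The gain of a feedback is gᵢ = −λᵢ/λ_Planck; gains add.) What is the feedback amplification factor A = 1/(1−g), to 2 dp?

Convert to gains: g_ice = 0.67/2.4 = 0.2792; g_cld = 0.346/2.4 = 0.1442; g_alb = 0.59/2.4 = 0.2458.
Total gain g = 0.6692.
A = 1/(1 − 0.6692) = 3.02.

3.02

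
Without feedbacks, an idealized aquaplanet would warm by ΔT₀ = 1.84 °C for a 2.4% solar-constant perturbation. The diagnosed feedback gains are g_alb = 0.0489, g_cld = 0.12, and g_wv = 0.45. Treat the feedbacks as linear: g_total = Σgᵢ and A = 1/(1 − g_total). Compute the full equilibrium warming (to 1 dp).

4.8 °C

Total gain g = 0.0489 + 0.12 + 0.45 = 0.6189.
Amplification A = 1/(1 − 0.6189) = 2.624.
ΔT = 1.84 × 2.624 = 4.8 °C.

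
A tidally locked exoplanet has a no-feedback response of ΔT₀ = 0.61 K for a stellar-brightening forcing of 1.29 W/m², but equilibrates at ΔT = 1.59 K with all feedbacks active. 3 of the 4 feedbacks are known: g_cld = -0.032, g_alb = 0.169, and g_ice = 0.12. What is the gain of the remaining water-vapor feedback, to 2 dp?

Amplification A = ΔT/ΔT₀ = 1.59/0.61 = 2.607.
Total gain g = 1 − 1/A = 1 − 1/2.607 = 0.6164.
Known gains sum to -0.032 + 0.169 + 0.12 = 0.257.
g_wv = 0.6164 − 0.257 = 0.36.

0.36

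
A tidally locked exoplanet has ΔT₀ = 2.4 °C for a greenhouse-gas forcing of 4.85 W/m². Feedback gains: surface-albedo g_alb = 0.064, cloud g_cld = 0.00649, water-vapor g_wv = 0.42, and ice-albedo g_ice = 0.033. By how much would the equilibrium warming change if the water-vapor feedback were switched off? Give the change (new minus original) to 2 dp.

Original: g = 0.52349, ΔT = 2.4/(1−0.52349) = 5.0366 °C.
Without water-vapor: g' = 0.10349, ΔT' = 2.4/(1−0.10349) = 2.6770 °C.
Change = 2.6770 − 5.0366 = -2.36 °C.

-2.36 °C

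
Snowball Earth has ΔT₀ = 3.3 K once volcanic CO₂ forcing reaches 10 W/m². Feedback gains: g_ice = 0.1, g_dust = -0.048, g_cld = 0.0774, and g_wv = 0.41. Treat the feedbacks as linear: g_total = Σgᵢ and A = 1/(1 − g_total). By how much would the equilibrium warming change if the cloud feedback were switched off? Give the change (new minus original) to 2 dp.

Original: g = 0.5394, ΔT = 3.3/(1−0.5394) = 7.1646 K.
Without cloud: g' = 0.462, ΔT' = 3.3/(1−0.462) = 6.1338 K.
Change = 6.1338 − 7.1646 = -1.03 K.

-1.03 K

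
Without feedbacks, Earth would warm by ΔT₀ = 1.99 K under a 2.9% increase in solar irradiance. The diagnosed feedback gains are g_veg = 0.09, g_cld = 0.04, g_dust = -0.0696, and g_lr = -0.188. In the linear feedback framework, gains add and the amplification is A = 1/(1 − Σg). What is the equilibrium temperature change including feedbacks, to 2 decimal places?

Total gain g = 0.09 + 0.04 − 0.0696 − 0.188 = -0.1276.
Amplification A = 1/(1 + 0.1276) = 0.8868.
ΔT = 1.99 × 0.8868 = 1.76 K.

1.76 K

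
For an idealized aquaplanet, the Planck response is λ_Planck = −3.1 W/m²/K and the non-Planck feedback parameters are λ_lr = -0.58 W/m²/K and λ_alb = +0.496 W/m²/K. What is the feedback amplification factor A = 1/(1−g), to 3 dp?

Convert to gains: g_lr = -0.58/3.1 = -0.1871; g_alb = 0.496/3.1 = 0.16.
Total gain g = -0.0271.
A = 1/(1 + 0.0271) = 0.974.

0.974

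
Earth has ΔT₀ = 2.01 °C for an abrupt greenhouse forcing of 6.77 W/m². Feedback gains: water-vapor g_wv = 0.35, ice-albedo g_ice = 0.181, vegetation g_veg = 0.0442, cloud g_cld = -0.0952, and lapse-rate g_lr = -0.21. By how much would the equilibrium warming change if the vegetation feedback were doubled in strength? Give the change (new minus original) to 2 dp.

0.18 °C

Original: g = 0.27, ΔT = 2.01/(1−0.27) = 2.7534 °C.
With doubled vegetation: g' = 0.3142, ΔT' = 2.01/(1−0.3142) = 2.9309 °C.
Change = 2.9309 − 2.7534 = 0.18 °C.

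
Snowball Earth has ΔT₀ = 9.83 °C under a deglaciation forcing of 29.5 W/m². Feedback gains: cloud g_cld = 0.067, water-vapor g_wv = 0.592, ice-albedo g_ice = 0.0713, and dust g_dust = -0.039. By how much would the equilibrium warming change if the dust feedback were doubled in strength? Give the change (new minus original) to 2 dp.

-3.57 °C

Original: g = 0.6913, ΔT = 9.83/(1−0.6913) = 31.8432 °C.
With doubled dust: g' = 0.6523, ΔT' = 9.83/(1−0.6523) = 28.2715 °C.
Change = 28.2715 − 31.8432 = -3.57 °C.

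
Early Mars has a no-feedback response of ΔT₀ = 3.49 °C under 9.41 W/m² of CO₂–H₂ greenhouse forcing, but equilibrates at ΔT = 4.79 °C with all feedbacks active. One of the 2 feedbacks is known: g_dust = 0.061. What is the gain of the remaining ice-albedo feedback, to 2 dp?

0.21

Amplification A = ΔT/ΔT₀ = 4.79/3.49 = 1.372.
Total gain g = 1 − 1/A = 1 − 1/1.372 = 0.2711.
The known gain is 0.061.
g_ice = 0.2711 − 0.061 = 0.21.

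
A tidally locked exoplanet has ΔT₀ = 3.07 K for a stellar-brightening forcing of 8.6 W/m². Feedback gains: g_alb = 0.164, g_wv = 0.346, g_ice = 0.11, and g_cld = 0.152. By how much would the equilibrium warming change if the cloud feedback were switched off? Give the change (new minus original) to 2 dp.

-5.39 K

Original: g = 0.772, ΔT = 3.07/(1−0.772) = 13.4649 K.
Without cloud: g' = 0.62, ΔT' = 3.07/(1−0.62) = 8.0789 K.
Change = 8.0789 − 13.4649 = -5.39 K.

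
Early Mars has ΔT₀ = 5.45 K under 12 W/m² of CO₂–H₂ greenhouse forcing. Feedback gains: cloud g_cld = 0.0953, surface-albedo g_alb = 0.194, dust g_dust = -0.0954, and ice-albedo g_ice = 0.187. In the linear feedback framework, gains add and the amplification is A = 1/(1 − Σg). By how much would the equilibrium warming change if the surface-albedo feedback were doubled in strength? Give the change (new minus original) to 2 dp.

Original: g = 0.3809, ΔT = 5.45/(1−0.3809) = 8.8031 K.
With doubled surface-albedo: g' = 0.5749, ΔT' = 5.45/(1−0.5749) = 12.8205 K.
Change = 12.8205 − 8.8031 = 4.02 K.

4.02 K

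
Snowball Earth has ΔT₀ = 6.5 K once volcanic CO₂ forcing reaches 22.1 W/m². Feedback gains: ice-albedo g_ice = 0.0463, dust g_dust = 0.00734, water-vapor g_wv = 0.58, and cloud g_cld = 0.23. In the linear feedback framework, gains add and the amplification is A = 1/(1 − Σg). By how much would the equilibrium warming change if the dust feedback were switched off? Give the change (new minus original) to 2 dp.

-2.43 K

Original: g = 0.86364, ΔT = 6.5/(1−0.86364) = 47.6679 K.
Without dust: g' = 0.8563, ΔT' = 6.5/(1−0.8563) = 45.2331 K.
Change = 45.2331 − 47.6679 = -2.43 K.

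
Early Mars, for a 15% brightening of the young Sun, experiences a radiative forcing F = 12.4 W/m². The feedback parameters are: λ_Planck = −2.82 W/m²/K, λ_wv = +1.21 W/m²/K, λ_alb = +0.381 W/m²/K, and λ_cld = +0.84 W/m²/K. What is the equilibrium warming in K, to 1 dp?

31.9 K

Net feedback parameter λ = (−2.82) + (+1.21) + (+0.381) + (+0.84) = -0.389 W/m²/K.
ΔT = −F/λ = −12.4/(-0.389) = 31.9 K.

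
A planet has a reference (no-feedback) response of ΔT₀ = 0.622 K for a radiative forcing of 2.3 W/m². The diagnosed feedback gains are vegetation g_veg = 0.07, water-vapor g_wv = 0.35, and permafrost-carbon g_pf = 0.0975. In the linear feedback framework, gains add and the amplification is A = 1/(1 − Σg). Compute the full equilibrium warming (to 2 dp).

Total gain g = 0.07 + 0.35 + 0.0975 = 0.5175.
Amplification A = 1/(1 − 0.5175) = 2.073.
ΔT = 0.622 × 2.073 = 1.29 K.

1.29 K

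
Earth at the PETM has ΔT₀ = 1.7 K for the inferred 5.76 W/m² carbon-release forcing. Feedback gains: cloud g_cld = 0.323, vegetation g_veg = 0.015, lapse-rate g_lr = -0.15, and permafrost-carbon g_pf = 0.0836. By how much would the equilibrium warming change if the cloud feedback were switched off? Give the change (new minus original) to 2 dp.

-0.72 K

Original: g = 0.2716, ΔT = 1.7/(1−0.2716) = 2.3339 K.
Without cloud: g' = -0.0514, ΔT' = 1.7/(1+0.0514) = 1.6169 K.
Change = 1.6169 − 2.3339 = -0.72 K.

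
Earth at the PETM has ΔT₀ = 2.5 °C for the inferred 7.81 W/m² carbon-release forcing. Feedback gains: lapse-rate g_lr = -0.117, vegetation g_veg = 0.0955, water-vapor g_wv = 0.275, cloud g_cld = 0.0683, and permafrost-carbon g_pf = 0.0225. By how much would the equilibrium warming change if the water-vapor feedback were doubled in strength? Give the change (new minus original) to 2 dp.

2.75 °C

Original: g = 0.3443, ΔT = 2.5/(1−0.3443) = 3.8127 °C.
With doubled water-vapor: g' = 0.6193, ΔT' = 2.5/(1−0.6193) = 6.5669 °C.
Change = 6.5669 − 3.8127 = 2.75 °C.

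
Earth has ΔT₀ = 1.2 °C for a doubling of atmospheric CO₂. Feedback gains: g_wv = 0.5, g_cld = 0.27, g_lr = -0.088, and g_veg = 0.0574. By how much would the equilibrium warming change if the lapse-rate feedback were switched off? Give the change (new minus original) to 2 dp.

Original: g = 0.7394, ΔT = 1.2/(1−0.7394) = 4.6048 °C.
Without lapse-rate: g' = 0.8274, ΔT' = 1.2/(1−0.8274) = 6.9525 °C.
Change = 6.9525 − 4.6048 = 2.35 °C.

2.35 °C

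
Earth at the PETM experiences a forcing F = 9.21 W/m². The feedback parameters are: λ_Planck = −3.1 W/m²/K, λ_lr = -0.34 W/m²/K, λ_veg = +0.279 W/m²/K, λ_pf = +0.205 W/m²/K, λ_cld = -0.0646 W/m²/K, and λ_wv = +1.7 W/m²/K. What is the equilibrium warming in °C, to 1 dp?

Net feedback parameter λ = (−3.1) + (-0.34) + (+0.279) + (+0.205) + (-0.0646) + (+1.7) = -1.3206 W/m²/K.
ΔT = −F/λ = −9.21/(-1.3206) = 7.0 °C.

7.0 °C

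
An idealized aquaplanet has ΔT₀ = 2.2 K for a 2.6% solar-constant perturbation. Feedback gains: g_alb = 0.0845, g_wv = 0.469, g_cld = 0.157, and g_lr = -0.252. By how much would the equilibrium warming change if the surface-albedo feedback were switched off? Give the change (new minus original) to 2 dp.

Original: g = 0.4585, ΔT = 2.2/(1−0.4585) = 4.0628 K.
Without surface-albedo: g' = 0.374, ΔT' = 2.2/(1−0.374) = 3.5144 K.
Change = 3.5144 − 4.0628 = -0.55 K.

-0.55 K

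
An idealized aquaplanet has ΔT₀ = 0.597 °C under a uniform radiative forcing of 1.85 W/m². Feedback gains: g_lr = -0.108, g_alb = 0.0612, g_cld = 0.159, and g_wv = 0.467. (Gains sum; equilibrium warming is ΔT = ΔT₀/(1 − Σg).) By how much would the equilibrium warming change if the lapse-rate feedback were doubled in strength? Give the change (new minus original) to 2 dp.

-0.29 °C

Original: g = 0.5792, ΔT = 0.597/(1−0.5792) = 1.4187 °C.
With doubled lapse-rate: g' = 0.4712, ΔT' = 0.597/(1−0.4712) = 1.1290 °C.
Change = 1.1290 − 1.4187 = -0.29 °C.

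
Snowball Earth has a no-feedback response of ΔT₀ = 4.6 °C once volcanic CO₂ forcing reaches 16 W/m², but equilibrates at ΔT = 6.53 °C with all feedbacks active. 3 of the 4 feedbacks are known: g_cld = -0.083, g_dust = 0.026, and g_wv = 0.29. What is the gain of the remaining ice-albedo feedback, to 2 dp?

0.06

Amplification A = ΔT/ΔT₀ = 6.53/4.6 = 1.42.
Total gain g = 1 − 1/A = 1 − 1/1.42 = 0.2958.
Known gains sum to -0.083 + 0.026 + 0.29 = 0.233.
g_ice = 0.2958 − 0.233 = 0.06.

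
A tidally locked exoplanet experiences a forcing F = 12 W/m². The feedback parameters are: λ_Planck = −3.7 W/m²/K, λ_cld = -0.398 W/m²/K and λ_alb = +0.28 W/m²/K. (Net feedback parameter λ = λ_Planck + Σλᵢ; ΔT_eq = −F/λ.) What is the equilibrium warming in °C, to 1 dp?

3.1 °C

Net feedback parameter λ = (−3.7) + (-0.398) + (+0.28) = -3.818 W/m²/K.
ΔT = −F/λ = −12/(-3.818) = 3.1 °C.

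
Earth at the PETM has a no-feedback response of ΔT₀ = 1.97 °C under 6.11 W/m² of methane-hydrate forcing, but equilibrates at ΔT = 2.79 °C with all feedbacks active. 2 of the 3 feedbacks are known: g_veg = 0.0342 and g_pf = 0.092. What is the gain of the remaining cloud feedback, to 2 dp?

Amplification A = ΔT/ΔT₀ = 2.79/1.97 = 1.416.
Total gain g = 1 − 1/A = 1 − 1/1.416 = 0.2938.
Known gains sum to 0.0342 + 0.092 = 0.1262.
g_cld = 0.2938 − 0.1262 = 0.17.

0.17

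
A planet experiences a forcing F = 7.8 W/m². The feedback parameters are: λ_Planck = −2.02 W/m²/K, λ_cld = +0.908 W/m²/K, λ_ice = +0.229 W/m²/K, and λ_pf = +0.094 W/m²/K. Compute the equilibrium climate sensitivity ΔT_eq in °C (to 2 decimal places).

9.89 °C

Net feedback parameter λ = (−2.02) + (+0.908) + (+0.229) + (+0.094) = -0.789 W/m²/K.
ΔT = −F/λ = −7.8/(-0.789) = 9.89 °C.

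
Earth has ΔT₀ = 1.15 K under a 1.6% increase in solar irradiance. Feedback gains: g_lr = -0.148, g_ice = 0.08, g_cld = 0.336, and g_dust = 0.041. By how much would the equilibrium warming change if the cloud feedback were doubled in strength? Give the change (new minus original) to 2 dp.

Original: g = 0.309, ΔT = 1.15/(1−0.309) = 1.6643 K.
With doubled cloud: g' = 0.645, ΔT' = 1.15/(1−0.645) = 3.2394 K.
Change = 3.2394 − 1.6643 = 1.58 K.

1.58 K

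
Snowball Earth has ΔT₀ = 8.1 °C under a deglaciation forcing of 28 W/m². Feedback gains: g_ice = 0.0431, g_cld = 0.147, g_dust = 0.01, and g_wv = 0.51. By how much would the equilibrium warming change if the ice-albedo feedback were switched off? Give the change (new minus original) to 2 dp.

-3.62 °C

Original: g = 0.7101, ΔT = 8.1/(1−0.7101) = 27.9407 °C.
Without ice-albedo: g' = 0.667, ΔT' = 8.1/(1−0.667) = 24.3243 °C.
Change = 24.3243 − 27.9407 = -3.62 °C.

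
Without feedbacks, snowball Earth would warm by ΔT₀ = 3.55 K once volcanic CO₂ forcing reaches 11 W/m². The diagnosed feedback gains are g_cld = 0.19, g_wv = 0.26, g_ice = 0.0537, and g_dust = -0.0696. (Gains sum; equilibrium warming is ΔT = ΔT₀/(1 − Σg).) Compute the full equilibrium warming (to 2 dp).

6.27 K

Total gain g = 0.19 + 0.26 + 0.0537 − 0.0696 = 0.4341.
Amplification A = 1/(1 − 0.4341) = 1.767.
ΔT = 3.55 × 1.767 = 6.27 K.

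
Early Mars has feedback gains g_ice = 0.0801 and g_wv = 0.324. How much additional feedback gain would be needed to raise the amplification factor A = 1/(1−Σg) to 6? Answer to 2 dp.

Current total gain = 0.4041.
Target gain for A = 6: g* = 1 − 1/6 = 0.8333.
Additional gain needed = 0.8333 − 0.4041 = 0.43.

0.43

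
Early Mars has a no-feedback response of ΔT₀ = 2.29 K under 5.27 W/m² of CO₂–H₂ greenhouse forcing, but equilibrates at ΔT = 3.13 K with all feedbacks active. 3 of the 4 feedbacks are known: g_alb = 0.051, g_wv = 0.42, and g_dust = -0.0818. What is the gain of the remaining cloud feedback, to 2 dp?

Amplification A = ΔT/ΔT₀ = 3.13/2.29 = 1.367.
Total gain g = 1 − 1/A = 1 − 1/1.367 = 0.2685.
Known gains sum to 0.051 + 0.42 − 0.0818 = 0.3892.
g_cld = 0.2685 − 0.3892 = -0.12.

-0.12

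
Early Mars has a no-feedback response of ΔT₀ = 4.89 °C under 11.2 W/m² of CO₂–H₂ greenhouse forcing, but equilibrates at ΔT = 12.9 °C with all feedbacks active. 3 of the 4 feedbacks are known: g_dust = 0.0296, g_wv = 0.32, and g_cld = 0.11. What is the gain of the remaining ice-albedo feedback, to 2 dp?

Amplification A = ΔT/ΔT₀ = 12.9/4.89 = 2.638.
Total gain g = 1 − 1/A = 1 − 1/2.638 = 0.6209.
Known gains sum to 0.0296 + 0.32 + 0.11 = 0.4596.
g_ice = 0.6209 − 0.4596 = 0.16.

0.16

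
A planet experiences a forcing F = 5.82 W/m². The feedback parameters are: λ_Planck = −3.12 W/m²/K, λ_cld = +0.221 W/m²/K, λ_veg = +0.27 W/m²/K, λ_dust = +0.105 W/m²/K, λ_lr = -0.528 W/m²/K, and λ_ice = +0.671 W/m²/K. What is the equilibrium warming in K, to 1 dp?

2.4 K

Net feedback parameter λ = (−3.12) + (+0.221) + (+0.27) + (+0.105) + (-0.528) + (+0.671) = -2.381 W/m²/K.
ΔT = −F/λ = −5.82/(-2.381) = 2.4 K.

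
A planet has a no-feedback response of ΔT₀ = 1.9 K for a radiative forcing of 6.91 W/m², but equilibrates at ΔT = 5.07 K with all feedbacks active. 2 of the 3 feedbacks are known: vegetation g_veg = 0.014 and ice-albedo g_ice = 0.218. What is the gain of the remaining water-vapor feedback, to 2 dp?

Amplification A = ΔT/ΔT₀ = 5.07/1.9 = 2.668.
Total gain g = 1 − 1/A = 1 − 1/2.668 = 0.6252.
Known gains sum to 0.014 + 0.218 = 0.232.
g_wv = 0.6252 − 0.232 = 0.39.

0.39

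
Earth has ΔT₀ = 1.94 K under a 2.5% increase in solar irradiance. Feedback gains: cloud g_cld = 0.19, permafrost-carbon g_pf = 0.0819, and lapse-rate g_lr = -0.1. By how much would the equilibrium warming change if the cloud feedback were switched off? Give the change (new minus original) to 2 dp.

-0.44 K

Original: g = 0.1719, ΔT = 1.94/(1−0.1719) = 2.3427 K.
Without cloud: g' = -0.0181, ΔT' = 1.94/(1+0.0181) = 1.9055 K.
Change = 1.9055 − 2.3427 = -0.44 K.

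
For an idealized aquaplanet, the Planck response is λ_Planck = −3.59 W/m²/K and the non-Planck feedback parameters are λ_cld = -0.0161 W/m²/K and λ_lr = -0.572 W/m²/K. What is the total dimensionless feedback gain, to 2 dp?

Convert to gains: g_cld = -0.0161/3.59 = -0.004485; g_lr = -0.572/3.59 = -0.1593.
Total gain g = -0.163785.

-0.16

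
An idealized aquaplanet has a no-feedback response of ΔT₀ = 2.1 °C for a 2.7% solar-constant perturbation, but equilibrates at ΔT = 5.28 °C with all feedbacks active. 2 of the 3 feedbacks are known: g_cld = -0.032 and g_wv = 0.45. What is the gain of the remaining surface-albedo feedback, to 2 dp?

0.18

Amplification A = ΔT/ΔT₀ = 5.28/2.1 = 2.514.
Total gain g = 1 − 1/A = 1 − 1/2.514 = 0.6022.
Known gains sum to -0.032 + 0.45 = 0.418.
g_alb = 0.6022 − 0.418 = 0.18.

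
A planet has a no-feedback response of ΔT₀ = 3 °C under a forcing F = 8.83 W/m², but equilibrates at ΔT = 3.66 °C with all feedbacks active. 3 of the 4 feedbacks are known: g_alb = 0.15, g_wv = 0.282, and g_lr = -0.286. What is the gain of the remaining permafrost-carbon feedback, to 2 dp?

0.03

Amplification A = ΔT/ΔT₀ = 3.66/3 = 1.22.
Total gain g = 1 − 1/A = 1 − 1/1.22 = 0.1803.
Known gains sum to 0.15 + 0.282 − 0.286 = 0.146.
g_pf = 0.1803 − 0.146 = 0.03.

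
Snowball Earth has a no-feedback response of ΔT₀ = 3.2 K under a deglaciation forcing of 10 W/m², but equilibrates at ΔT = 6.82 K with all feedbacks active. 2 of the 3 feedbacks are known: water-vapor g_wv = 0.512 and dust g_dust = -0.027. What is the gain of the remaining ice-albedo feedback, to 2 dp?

0.05

Amplification A = ΔT/ΔT₀ = 6.82/3.2 = 2.131.
Total gain g = 1 − 1/A = 1 − 1/2.131 = 0.5307.
Known gains sum to 0.512 − 0.027 = 0.485.
g_ice = 0.5307 − 0.485 = 0.05.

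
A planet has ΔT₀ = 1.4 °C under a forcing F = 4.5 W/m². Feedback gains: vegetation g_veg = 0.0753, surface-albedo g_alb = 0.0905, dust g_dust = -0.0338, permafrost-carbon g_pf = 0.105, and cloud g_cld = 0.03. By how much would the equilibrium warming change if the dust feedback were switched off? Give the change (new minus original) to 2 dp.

0.09 °C

Original: g = 0.267, ΔT = 1.4/(1−0.267) = 1.9100 °C.
Without dust: g' = 0.3008, ΔT' = 1.4/(1−0.3008) = 2.0023 °C.
Change = 2.0023 − 1.9100 = 0.09 °C.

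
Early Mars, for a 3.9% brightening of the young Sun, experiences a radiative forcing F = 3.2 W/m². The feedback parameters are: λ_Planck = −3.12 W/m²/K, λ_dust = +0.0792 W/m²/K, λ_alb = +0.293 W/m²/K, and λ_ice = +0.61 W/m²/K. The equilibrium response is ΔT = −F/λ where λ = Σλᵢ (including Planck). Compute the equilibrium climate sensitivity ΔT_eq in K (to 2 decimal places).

1.50 K

Net feedback parameter λ = (−3.12) + (+0.0792) + (+0.293) + (+0.61) = -2.1378 W/m²/K.
ΔT = −F/λ = −3.2/(-2.1378) = 1.50 K.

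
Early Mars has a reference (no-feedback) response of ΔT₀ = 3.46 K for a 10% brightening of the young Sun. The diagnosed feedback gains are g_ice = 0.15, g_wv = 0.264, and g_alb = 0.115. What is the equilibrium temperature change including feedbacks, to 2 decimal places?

7.35 K

Total gain g = 0.15 + 0.264 + 0.115 = 0.529.
Amplification A = 1/(1 − 0.529) = 2.123.
ΔT = 3.46 × 2.123 = 7.35 K.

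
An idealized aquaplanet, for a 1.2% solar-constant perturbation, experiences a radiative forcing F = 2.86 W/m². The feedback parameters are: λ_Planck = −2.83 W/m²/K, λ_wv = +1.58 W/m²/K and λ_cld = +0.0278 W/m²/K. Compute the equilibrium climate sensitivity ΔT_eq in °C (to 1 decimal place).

Net feedback parameter λ = (−2.83) + (+1.58) + (+0.0278) = -1.2222 W/m²/K.
ΔT = −F/λ = −2.86/(-1.2222) = 2.3 °C.

2.3 °C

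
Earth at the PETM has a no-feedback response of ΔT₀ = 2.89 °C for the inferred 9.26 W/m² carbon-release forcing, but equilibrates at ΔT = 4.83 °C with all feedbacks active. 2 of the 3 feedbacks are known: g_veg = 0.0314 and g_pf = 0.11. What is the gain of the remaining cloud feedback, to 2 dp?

Amplification A = ΔT/ΔT₀ = 4.83/2.89 = 1.671.
Total gain g = 1 − 1/A = 1 − 1/1.671 = 0.4016.
Known gains sum to 0.0314 + 0.11 = 0.1414.
g_cld = 0.4016 − 0.1414 = 0.26.

0.26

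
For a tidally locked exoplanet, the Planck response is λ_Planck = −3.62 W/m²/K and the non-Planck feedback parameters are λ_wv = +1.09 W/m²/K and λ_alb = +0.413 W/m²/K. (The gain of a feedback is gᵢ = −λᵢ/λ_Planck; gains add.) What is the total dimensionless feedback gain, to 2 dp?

Convert to gains: g_wv = 1.09/3.62 = 0.3011; g_alb = 0.413/3.62 = 0.1141.
Total gain g = 0.4152.

0.42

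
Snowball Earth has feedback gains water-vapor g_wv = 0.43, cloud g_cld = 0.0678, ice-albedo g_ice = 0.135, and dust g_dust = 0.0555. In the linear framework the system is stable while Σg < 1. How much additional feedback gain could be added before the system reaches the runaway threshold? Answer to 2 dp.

0.31

Current total gain = 0.43 + 0.0678 + 0.135 + 0.0555 = 0.6883.
Margin to runaway = 1 − 0.6883 = 0.31.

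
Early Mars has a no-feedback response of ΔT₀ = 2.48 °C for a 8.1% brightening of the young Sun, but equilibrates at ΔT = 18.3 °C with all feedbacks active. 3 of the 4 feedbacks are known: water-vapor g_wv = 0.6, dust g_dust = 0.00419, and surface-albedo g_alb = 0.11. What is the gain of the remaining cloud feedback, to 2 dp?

Amplification A = ΔT/ΔT₀ = 18.3/2.48 = 7.379.
Total gain g = 1 − 1/A = 1 − 1/7.379 = 0.8645.
Known gains sum to 0.6 + 0.00419 + 0.11 = 0.71419.
g_cld = 0.8645 − 0.71419 = 0.15.

0.15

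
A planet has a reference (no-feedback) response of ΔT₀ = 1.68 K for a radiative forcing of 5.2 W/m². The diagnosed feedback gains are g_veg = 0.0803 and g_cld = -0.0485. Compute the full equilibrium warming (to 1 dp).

1.7 K

Total gain g = 0.0803 − 0.0485 = 0.0318.
Amplification A = 1/(1 − 0.0318) = 1.033.
ΔT = 1.68 × 1.033 = 1.7 K.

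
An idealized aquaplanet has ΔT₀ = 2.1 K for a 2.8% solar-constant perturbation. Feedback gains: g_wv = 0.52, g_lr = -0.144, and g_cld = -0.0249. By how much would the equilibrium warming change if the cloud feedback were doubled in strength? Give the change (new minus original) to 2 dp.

-0.12 K

Original: g = 0.3511, ΔT = 2.1/(1−0.3511) = 3.2362 K.
With doubled cloud: g' = 0.3262, ΔT' = 2.1/(1−0.3262) = 3.1167 K.
Change = 3.1167 − 3.2362 = -0.12 K.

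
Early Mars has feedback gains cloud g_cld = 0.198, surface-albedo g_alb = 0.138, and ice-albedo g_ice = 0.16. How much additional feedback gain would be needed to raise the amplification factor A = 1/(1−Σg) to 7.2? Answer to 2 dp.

0.37

Current total gain = 0.496.
Target gain for A = 7.2: g* = 1 − 1/7.2 = 0.8611.
Additional gain needed = 0.8611 − 0.496 = 0.37.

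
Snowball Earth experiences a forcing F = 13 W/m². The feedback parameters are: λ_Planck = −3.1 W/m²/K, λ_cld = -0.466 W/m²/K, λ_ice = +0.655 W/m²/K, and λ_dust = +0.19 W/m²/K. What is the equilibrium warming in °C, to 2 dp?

Net feedback parameter λ = (−3.1) + (-0.466) + (+0.655) + (+0.19) = -2.721 W/m²/K.
ΔT = −F/λ = −13/(-2.721) = 4.78 °C.

4.78 °C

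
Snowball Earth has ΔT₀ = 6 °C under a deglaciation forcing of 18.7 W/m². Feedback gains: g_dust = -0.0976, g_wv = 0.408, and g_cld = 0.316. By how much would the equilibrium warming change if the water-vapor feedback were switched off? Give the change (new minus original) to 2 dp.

-8.38 °C

Original: g = 0.6264, ΔT = 6/(1−0.6264) = 16.0600 °C.
Without water-vapor: g' = 0.2184, ΔT' = 6/(1−0.2184) = 7.6766 °C.
Change = 7.6766 − 16.0600 = -8.38 °C.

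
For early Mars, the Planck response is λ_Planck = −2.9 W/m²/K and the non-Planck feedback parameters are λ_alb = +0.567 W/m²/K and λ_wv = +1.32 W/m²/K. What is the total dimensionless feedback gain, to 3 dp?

0.651

Convert to gains: g_alb = 0.567/2.9 = 0.1955; g_wv = 1.32/2.9 = 0.4552.
Total gain g = 0.6507.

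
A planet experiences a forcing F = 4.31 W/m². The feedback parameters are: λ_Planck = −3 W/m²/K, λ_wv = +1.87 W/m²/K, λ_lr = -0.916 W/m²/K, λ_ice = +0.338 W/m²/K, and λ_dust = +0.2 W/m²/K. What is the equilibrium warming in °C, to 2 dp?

Net feedback parameter λ = (−3) + (+1.87) + (-0.916) + (+0.338) + (+0.2) = -1.508 W/m²/K.
ΔT = −F/λ = −4.31/(-1.508) = 2.86 °C.

2.86 °C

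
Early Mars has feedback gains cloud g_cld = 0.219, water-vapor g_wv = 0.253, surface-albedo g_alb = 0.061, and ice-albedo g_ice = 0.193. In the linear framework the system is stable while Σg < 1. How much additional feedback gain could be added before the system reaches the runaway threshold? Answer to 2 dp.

Current total gain = 0.219 + 0.253 + 0.061 + 0.193 = 0.726.
Margin to runaway = 1 − 0.726 = 0.27.

0.27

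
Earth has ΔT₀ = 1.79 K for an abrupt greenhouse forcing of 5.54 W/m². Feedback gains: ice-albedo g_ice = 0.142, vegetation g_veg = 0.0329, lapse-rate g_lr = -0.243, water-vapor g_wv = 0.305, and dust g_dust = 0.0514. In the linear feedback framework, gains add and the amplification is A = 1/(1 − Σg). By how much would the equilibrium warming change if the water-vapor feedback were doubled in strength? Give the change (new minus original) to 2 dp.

1.89 K

Original: g = 0.2883, ΔT = 1.79/(1−0.2883) = 2.5151 K.
With doubled water-vapor: g' = 0.5933, ΔT' = 1.79/(1−0.5933) = 4.4013 K.
Change = 4.4013 − 2.5151 = 1.89 K.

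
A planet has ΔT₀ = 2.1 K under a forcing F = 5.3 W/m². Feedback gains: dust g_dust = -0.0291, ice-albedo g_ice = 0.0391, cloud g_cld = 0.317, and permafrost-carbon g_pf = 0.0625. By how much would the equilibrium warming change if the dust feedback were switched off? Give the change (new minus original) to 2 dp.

Original: g = 0.3895, ΔT = 2.1/(1−0.3895) = 3.4398 K.
Without dust: g' = 0.4186, ΔT' = 2.1/(1−0.4186) = 3.6120 K.
Change = 3.6120 − 3.4398 = 0.17 K.

0.17 K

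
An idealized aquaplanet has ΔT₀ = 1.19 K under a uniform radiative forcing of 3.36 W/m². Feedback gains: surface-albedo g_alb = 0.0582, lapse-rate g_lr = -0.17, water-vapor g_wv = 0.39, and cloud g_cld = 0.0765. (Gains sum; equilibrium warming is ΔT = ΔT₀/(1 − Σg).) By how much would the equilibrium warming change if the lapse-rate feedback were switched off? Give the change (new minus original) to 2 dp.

0.66 K

Original: g = 0.3547, ΔT = 1.19/(1−0.3547) = 1.8441 K.
Without lapse-rate: g' = 0.5247, ΔT' = 1.19/(1−0.5247) = 2.5037 K.
Change = 2.5037 − 1.8441 = 0.66 K.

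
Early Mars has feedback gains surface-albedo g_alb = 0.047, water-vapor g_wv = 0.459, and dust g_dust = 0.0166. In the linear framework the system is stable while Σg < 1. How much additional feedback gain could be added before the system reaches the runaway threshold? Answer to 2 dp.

0.48

Current total gain = 0.047 + 0.459 + 0.0166 = 0.5226.
Margin to runaway = 1 − 0.5226 = 0.48.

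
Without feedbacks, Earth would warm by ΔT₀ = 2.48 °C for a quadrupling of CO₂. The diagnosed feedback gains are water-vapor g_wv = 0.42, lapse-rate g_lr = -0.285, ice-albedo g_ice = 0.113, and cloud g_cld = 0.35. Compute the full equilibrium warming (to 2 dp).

6.17 °C

Total gain g = 0.42 − 0.285 + 0.113 + 0.35 = 0.598.
Amplification A = 1/(1 − 0.598) = 2.488.
ΔT = 2.48 × 2.488 = 6.17 °C.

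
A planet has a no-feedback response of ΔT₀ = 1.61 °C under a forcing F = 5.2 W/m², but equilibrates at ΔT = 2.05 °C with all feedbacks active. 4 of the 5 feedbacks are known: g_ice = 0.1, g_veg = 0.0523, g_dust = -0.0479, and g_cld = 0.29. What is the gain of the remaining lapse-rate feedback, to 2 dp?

-0.18

Amplification A = ΔT/ΔT₀ = 2.05/1.61 = 1.273.
Total gain g = 1 − 1/A = 1 − 1/1.273 = 0.2145.
Known gains sum to 0.1 + 0.0523 − 0.0479 + 0.29 = 0.3944.
g_lr = 0.2145 − 0.3944 = -0.18.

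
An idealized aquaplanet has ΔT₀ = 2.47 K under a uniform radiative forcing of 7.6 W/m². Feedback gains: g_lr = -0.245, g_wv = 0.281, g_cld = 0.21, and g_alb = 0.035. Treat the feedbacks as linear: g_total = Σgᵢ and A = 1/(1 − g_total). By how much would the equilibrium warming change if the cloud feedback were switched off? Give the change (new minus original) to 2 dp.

Original: g = 0.281, ΔT = 2.47/(1−0.281) = 3.4353 K.
Without cloud: g' = 0.071, ΔT' = 2.47/(1−0.071) = 2.6588 K.
Change = 2.6588 − 3.4353 = -0.78 K.

-0.78 K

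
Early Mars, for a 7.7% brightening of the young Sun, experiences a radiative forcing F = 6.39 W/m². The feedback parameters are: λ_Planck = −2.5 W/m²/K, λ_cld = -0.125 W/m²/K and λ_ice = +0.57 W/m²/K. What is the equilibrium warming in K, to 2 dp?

3.11 K

Net feedback parameter λ = (−2.5) + (-0.125) + (+0.57) = -2.055 W/m²/K.
ΔT = −F/λ = −6.39/(-2.055) = 3.11 K.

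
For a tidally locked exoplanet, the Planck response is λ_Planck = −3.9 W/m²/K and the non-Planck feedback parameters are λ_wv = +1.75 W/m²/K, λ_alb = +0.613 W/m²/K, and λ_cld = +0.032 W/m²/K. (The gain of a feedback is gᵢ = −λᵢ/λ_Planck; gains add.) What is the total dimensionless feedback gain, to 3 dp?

Convert to gains: g_wv = 1.75/3.9 = 0.4487; g_alb = 0.613/3.9 = 0.1572; g_cld = 0.032/3.9 = 0.008205.
Total gain g = 0.614105.

0.614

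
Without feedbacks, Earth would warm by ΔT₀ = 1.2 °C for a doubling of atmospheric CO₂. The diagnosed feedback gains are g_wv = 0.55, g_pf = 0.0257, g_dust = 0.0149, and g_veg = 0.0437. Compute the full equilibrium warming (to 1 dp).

3.3 °C

Total gain g = 0.55 + 0.0257 + 0.0149 + 0.0437 = 0.6343.
Amplification A = 1/(1 − 0.6343) = 2.734.
ΔT = 1.2 × 2.734 = 3.3 °C.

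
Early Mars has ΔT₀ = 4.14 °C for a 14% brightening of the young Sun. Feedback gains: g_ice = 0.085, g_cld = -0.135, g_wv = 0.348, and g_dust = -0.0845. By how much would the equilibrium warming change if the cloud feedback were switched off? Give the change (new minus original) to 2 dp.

1.09 °C

Original: g = 0.2135, ΔT = 4.14/(1−0.2135) = 5.2638 °C.
Without cloud: g' = 0.3485, ΔT' = 4.14/(1−0.3485) = 6.3546 °C.
Change = 6.3546 − 5.2638 = 1.09 °C.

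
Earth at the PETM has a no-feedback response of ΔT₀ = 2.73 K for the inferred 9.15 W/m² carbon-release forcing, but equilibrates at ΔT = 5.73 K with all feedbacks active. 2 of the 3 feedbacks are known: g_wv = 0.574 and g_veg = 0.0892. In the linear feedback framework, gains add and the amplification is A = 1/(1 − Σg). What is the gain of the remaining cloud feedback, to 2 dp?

Amplification A = ΔT/ΔT₀ = 5.73/2.73 = 2.099.
Total gain g = 1 − 1/A = 1 − 1/2.099 = 0.5236.
Known gains sum to 0.574 + 0.0892 = 0.6632.
g_cld = 0.5236 − 0.6632 = -0.14.

-0.14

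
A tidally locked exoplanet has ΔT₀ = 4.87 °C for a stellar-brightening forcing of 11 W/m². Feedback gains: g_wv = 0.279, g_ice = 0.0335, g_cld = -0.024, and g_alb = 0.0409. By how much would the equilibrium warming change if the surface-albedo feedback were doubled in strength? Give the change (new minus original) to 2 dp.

0.47 °C

Original: g = 0.3294, ΔT = 4.87/(1−0.3294) = 7.2622 °C.
With doubled surface-albedo: g' = 0.3703, ΔT' = 4.87/(1−0.3703) = 7.7338 °C.
Change = 7.7338 − 7.2622 = 0.47 °C.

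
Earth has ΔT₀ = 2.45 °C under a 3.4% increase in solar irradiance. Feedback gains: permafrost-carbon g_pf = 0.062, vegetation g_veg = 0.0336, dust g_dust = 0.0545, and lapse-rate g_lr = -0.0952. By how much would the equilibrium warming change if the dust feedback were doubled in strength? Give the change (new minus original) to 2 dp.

Original: g = 0.0549, ΔT = 2.45/(1−0.0549) = 2.5923 °C.
With doubled dust: g' = 0.1094, ΔT' = 2.45/(1−0.1094) = 2.7510 °C.
Change = 2.7510 − 2.5923 = 0.16 °C.

0.16 °C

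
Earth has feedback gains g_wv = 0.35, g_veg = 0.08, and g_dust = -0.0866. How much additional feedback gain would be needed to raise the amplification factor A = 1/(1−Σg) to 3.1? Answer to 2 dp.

Current total gain = 0.3434.
Target gain for A = 3.1: g* = 1 − 1/3.1 = 0.6774.
Additional gain needed = 0.6774 − 0.3434 = 0.33.

0.33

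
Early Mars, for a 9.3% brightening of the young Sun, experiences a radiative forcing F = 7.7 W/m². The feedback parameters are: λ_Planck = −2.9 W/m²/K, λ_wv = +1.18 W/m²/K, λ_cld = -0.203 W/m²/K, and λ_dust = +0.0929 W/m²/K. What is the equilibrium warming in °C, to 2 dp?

Net feedback parameter λ = (−2.9) + (+1.18) + (-0.203) + (+0.0929) = -1.8301 W/m²/K.
ΔT = −F/λ = −7.7/(-1.8301) = 4.21 °C.

4.21 °C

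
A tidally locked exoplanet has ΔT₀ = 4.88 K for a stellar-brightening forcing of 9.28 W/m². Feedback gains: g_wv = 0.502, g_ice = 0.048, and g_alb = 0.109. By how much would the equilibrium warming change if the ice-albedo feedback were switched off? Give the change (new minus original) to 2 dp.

Original: g = 0.659, ΔT = 4.88/(1−0.659) = 14.3109 K.
Without ice-albedo: g' = 0.611, ΔT' = 4.88/(1−0.611) = 12.5450 K.
Change = 12.5450 − 14.3109 = -1.77 K.

-1.77 K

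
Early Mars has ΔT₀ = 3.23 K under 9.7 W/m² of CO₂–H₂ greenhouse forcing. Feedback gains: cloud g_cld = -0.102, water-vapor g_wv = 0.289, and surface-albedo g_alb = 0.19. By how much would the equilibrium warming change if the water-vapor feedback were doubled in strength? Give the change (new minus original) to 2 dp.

4.49 K

Original: g = 0.377, ΔT = 3.23/(1−0.377) = 5.1846 K.
With doubled water-vapor: g' = 0.666, ΔT' = 3.23/(1−0.666) = 9.6707 K.
Change = 9.6707 − 5.1846 = 4.49 K.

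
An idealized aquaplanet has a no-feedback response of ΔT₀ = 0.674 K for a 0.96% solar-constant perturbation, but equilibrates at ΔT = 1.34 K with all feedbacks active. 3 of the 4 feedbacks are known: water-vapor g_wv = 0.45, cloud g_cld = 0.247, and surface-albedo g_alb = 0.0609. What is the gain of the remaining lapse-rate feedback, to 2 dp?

Amplification A = ΔT/ΔT₀ = 1.34/0.674 = 1.988.
Total gain g = 1 − 1/A = 1 − 1/1.988 = 0.497.
Known gains sum to 0.45 + 0.247 + 0.0609 = 0.7579.
g_lr = 0.497 − 0.7579 = -0.26.

-0.26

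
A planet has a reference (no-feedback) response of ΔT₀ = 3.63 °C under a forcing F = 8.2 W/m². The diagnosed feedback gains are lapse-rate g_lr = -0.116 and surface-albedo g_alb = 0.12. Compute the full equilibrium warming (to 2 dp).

Total gain g = -0.116 + 0.12 = 0.004.
Amplification A = 1/(1 − 0.004) = 1.004.
ΔT = 3.63 × 1.004 = 3.64 °C.

3.64 °C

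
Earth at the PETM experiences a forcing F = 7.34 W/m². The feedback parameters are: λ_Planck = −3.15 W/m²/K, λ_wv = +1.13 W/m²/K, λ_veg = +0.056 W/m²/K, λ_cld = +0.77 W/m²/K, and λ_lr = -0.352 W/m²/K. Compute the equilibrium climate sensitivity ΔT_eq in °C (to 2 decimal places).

4.75 °C

Net feedback parameter λ = (−3.15) + (+1.13) + (+0.056) + (+0.77) + (-0.352) = -1.546 W/m²/K.
ΔT = −F/λ = −7.34/(-1.546) = 4.75 °C.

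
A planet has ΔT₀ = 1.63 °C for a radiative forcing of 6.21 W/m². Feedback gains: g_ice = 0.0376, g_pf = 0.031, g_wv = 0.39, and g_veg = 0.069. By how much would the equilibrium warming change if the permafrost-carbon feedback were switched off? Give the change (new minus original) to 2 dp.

Original: g = 0.5276, ΔT = 1.63/(1−0.5276) = 3.4505 °C.
Without permafrost-carbon: g' = 0.4966, ΔT' = 1.63/(1−0.4966) = 3.2380 °C.
Change = 3.2380 − 3.4505 = -0.21 °C.

-0.21 °C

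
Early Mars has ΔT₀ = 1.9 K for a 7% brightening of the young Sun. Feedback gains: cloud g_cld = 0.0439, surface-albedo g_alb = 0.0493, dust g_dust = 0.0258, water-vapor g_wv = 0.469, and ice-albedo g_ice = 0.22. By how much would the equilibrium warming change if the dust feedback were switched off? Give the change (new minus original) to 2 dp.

Original: g = 0.808, ΔT = 1.9/(1−0.808) = 9.8958 K.
Without dust: g' = 0.7822, ΔT' = 1.9/(1−0.7822) = 8.7236 K.
Change = 8.7236 − 9.8958 = -1.17 K.

-1.17 K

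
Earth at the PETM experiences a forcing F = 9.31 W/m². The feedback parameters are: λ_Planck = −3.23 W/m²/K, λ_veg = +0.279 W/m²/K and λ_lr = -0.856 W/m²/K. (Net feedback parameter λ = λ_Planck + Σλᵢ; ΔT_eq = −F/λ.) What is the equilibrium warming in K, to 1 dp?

Net feedback parameter λ = (−3.23) + (+0.279) + (-0.856) = -3.807 W/m²/K.
ΔT = −F/λ = −9.31/(-3.807) = 2.4 K.

2.4 K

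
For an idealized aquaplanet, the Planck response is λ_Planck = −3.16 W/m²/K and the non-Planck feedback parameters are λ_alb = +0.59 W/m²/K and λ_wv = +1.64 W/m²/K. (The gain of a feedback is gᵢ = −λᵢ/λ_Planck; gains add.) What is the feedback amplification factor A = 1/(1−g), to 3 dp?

Convert to gains: g_alb = 0.59/3.16 = 0.1867; g_wv = 1.64/3.16 = 0.519.
Total gain g = 0.7057.
A = 1/(1 − 0.7057) = 3.398.

3.398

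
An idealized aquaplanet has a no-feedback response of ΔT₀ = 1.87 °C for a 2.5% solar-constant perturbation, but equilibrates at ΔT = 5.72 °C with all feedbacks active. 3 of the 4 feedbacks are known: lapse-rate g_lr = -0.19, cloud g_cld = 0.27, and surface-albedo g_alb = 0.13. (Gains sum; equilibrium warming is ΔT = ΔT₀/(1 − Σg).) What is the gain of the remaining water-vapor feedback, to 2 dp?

Amplification A = ΔT/ΔT₀ = 5.72/1.87 = 3.059.
Total gain g = 1 − 1/A = 1 − 1/3.059 = 0.6731.
Known gains sum to -0.19 + 0.27 + 0.13 = 0.21.
g_wv = 0.6731 − 0.21 = 0.46.

0.46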